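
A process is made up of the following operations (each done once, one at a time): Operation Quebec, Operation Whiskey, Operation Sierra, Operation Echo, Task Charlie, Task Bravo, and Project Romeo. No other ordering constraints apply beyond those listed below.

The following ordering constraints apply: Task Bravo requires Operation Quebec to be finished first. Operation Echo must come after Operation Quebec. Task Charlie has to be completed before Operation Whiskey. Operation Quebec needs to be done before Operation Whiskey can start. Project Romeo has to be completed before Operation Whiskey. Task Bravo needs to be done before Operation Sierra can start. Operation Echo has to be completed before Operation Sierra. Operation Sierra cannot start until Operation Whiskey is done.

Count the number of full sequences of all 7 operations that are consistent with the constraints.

The operations with no prerequisites are Operation Quebec, Task Charlie, Project Romeo; any of them can be placed first.
Counting all ways to extend the partial order to a total order gives 76.

76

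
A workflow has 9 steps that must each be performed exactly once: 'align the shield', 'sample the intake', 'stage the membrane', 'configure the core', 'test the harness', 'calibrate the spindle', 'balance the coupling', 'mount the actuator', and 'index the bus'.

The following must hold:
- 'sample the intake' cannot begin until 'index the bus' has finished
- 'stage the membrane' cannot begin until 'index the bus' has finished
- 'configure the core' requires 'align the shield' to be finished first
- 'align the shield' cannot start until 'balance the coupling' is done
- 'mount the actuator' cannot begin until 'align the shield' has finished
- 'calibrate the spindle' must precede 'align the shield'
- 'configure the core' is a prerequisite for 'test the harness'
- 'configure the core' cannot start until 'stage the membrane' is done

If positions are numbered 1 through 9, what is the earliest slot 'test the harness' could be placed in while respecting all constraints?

The steps that are forced before 'test the harness', directly or transitively, are 'align the shield', 'stage the membrane', 'configure the core', 'calibrate the spindle', 'balance the coupling', 'index the bus'. That's 6 steps.
So at minimum 6 steps come before 'test the harness', putting 'test the harness' no earlier than position 7. That position is achievable by scheduling exactly those predecessors first.

7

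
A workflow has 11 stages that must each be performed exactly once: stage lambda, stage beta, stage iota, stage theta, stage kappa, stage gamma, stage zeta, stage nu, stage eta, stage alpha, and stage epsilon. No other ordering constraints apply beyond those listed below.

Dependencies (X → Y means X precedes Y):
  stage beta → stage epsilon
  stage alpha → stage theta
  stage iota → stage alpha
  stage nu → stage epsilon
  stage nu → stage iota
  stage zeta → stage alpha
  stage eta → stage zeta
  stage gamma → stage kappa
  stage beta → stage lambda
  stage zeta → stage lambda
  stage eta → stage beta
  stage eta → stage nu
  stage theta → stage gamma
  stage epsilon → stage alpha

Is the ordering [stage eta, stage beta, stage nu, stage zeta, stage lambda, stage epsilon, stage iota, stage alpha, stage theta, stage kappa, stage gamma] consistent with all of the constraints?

In the proposed order, stage kappa appears before stage gamma.
Since stage gamma is required before stage kappa, the ordering is invalid.

No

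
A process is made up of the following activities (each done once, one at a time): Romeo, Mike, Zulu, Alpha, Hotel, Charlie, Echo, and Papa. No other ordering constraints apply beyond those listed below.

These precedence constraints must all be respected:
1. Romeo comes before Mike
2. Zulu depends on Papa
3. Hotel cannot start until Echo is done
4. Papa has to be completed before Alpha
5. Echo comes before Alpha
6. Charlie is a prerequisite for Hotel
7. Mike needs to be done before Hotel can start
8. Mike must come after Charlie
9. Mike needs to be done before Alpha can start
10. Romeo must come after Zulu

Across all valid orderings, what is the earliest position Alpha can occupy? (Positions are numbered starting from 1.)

The activities that are forced before Alpha, directly or transitively, are Romeo, Mike, Zulu, Charlie, Echo, Papa. That's 6 activities.
With 6 mandatory predecessors, the earliest Alpha can sit is position 6+1 = 7, and placing just those 6 first achieves it.

7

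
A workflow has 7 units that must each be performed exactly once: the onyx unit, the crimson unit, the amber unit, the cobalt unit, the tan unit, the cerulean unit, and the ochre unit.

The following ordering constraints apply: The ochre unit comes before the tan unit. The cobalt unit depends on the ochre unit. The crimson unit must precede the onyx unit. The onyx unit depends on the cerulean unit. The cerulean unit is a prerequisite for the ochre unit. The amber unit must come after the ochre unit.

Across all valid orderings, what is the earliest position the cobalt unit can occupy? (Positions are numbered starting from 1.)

3

The units that are forced before the cobalt unit, directly or transitively, are the cerulean unit, the ochre unit. That's 2 units.
With 2 mandatory predecessors, the earliest the cobalt unit can sit is position 2+1 = 3, and placing just those 2 first achieves it.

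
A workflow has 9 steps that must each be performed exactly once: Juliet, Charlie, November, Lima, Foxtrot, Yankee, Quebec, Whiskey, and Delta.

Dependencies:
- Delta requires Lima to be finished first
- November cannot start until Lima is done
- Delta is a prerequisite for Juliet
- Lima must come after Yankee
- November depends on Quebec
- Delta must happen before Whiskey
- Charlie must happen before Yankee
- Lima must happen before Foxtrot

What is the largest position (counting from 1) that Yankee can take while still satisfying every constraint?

The steps that are forced after Yankee, directly or by a chain of constraints, are Juliet, November, Lima, Foxtrot, Whiskey, Delta. That's 6 steps.
With 6 mandatory successors out of 9 steps total, the latest slot for Yankee is 9−6 = 3, and it's reachable by doing all non-successors before Yankee.

3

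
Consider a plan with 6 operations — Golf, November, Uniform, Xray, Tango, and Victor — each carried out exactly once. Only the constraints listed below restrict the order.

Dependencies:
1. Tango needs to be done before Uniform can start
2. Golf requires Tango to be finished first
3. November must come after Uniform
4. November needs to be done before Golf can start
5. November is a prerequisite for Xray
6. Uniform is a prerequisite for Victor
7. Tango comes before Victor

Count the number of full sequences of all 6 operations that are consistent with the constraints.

Tango is the only operation with nothing required before it, so every ordering starts there.
Systematically extending each partial ordering one operation at a time and counting, there are 8 complete orderings.

8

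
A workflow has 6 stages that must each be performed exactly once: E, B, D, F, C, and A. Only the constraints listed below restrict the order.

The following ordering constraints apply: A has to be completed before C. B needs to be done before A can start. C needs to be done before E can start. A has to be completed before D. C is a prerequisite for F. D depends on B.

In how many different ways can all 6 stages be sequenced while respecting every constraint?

8

B is the only stage with nothing required before it, so every ordering starts there.
Systematically extending each partial ordering one stage at a time and counting, there are 8 complete orderings.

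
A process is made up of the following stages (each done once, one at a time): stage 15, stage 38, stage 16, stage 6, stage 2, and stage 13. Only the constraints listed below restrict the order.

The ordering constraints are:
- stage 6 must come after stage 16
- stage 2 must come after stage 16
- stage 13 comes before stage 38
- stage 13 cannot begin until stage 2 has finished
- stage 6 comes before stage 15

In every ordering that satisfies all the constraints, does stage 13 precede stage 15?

Stage 13 and stage 15 are not related by any chain of constraints.
A valid ordering placing stage 15 before stage 13 exists, so the answer is no.

No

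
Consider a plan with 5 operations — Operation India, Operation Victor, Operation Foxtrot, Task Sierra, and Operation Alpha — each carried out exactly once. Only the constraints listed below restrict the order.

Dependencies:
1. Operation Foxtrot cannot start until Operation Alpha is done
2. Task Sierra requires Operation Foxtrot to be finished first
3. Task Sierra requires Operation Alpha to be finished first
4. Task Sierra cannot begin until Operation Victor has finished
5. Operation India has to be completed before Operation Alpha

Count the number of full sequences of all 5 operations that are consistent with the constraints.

4

2 operations have no prerequisites (Operation India, Operation Victor), so any of them could come first.
Systematically extending each partial ordering one operation at a time and counting, there are 4 complete orderings.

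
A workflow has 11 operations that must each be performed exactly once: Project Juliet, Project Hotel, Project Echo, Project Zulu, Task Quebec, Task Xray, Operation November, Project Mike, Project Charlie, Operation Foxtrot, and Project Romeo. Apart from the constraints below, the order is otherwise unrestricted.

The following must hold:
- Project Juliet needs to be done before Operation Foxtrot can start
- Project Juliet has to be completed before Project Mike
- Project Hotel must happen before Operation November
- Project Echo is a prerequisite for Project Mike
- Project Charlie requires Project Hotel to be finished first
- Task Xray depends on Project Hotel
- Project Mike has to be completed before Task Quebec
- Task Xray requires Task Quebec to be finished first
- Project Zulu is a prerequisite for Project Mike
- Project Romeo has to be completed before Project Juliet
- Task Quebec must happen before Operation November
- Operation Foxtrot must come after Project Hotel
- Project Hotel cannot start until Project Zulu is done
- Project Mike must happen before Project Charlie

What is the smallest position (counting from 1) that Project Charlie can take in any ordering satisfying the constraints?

7

The operations that are forced before Project Charlie, directly or transitively, are Project Juliet, Project Hotel, Project Echo, Project Zulu, Project Mike, Project Romeo. That's 6 operations.
With 6 mandatory predecessors, the earliest Project Charlie can sit is position 6+1 = 7, and placing just those 6 first achieves it.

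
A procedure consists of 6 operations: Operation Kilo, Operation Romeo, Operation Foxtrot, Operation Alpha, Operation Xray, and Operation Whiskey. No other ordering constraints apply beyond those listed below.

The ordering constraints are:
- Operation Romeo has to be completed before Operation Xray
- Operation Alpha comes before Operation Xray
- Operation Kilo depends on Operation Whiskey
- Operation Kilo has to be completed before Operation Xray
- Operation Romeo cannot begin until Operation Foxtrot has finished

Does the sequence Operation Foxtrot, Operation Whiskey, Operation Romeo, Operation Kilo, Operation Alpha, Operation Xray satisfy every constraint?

Checking each listed constraint against this order: for instance, Operation Romeo is in position 3 and Operation Xray in position 6, so that constraint holds — and the remaining constraints check out the same way.

Yes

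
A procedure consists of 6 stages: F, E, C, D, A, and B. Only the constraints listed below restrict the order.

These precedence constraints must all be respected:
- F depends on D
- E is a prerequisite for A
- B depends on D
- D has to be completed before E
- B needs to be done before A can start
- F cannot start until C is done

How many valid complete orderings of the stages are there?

28

2 stages have no prerequisites (C, D), so any of them could come first.
Enumerating by repeatedly choosing an available stage (one whose prerequisites are all placed) gives 28 distinct complete orderings.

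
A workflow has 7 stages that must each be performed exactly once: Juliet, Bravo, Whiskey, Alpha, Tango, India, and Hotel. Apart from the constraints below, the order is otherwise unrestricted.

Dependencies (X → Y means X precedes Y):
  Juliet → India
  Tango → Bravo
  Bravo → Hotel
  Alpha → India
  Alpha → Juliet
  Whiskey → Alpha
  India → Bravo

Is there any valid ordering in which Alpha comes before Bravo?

Alpha is actually forced before Bravo by the constraints, so certainly some valid ordering has Alpha first.

Yes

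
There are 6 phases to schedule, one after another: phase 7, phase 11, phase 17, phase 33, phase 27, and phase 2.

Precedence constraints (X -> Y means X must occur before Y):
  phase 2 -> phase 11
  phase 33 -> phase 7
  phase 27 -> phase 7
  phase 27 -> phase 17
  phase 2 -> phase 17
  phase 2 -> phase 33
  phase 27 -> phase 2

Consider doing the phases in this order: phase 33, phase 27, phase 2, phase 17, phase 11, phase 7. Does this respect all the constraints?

Here phase 2 comes after phase 33.
But one of the constraints requires phase 2 before phase 33, so this ordering violates it.

No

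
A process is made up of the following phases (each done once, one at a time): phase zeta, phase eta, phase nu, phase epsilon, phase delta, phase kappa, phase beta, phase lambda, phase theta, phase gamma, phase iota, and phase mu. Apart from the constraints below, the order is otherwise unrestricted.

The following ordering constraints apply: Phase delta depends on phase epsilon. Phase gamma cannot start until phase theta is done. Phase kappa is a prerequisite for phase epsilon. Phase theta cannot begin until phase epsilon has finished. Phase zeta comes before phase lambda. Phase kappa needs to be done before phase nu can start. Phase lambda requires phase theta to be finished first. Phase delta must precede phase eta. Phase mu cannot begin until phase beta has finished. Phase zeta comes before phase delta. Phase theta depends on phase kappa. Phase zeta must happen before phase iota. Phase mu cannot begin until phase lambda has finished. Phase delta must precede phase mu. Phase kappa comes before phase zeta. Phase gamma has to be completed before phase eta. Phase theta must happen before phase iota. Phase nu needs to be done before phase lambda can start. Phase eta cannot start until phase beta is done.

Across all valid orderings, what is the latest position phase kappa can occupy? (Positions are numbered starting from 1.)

2

The phases that are forced after phase kappa, directly or by a chain of constraints, are phase zeta, phase eta, phase nu, phase epsilon, phase delta, phase lambda, phase theta, phase gamma, phase iota, phase mu. That's 10 phases.
With 10 mandatory successors out of 12 phases total, the latest slot for phase kappa is 12−10 = 2, and it's reachable by doing all non-successors before phase kappa.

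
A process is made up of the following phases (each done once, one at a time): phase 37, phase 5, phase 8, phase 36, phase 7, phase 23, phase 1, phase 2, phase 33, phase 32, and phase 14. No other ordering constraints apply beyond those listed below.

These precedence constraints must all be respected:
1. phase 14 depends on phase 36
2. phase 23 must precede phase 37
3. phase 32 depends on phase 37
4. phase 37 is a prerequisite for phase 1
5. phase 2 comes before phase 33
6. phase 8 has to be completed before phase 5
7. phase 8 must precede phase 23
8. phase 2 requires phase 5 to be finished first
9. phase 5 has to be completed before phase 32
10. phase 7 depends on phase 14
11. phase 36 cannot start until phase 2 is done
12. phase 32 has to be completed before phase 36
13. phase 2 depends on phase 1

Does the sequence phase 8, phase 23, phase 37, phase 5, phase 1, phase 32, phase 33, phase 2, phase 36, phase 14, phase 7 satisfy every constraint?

No

Here phase 2 comes after phase 33.
But one of the constraints requires phase 2 before phase 33, so this ordering violates it.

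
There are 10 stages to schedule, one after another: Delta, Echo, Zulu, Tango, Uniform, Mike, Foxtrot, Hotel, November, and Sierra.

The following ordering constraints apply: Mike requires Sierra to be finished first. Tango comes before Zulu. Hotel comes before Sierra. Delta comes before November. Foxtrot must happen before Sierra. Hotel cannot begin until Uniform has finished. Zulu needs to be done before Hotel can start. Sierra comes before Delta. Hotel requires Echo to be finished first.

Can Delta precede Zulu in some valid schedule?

No

The constraints give a chain Zulu → Hotel → Sierra → Delta, which forces Zulu before Delta.
So no valid ordering can have Delta before Zulu.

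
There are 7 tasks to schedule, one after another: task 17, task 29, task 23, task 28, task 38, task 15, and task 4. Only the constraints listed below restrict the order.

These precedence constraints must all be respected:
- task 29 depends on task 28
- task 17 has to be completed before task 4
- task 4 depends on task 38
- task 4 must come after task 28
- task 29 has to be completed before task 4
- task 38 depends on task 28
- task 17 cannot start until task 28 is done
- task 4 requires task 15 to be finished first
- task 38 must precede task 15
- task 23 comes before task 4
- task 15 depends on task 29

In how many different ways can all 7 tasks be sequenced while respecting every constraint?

2 tasks have no prerequisites (task 23, task 28), so any of them could come first.
Systematically extending each partial ordering one task at a time and counting, there are 48 complete orderings.

48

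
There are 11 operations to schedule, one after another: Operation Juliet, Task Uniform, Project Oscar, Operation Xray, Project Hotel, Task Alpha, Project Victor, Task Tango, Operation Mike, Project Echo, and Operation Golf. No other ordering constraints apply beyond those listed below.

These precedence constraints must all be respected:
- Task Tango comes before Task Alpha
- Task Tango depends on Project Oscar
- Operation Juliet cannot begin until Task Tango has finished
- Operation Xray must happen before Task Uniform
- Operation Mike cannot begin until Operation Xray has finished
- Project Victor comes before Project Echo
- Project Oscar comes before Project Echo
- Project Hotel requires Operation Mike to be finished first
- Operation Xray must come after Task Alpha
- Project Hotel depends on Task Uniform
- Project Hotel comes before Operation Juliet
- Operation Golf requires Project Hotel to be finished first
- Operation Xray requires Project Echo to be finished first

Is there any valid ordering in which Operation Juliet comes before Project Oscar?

Following Project Oscar → Task Tango → Operation Juliet, Project Oscar must precede Operation Juliet in every valid ordering.
Hence Operation Juliet can never be scheduled before Project Oscar.

No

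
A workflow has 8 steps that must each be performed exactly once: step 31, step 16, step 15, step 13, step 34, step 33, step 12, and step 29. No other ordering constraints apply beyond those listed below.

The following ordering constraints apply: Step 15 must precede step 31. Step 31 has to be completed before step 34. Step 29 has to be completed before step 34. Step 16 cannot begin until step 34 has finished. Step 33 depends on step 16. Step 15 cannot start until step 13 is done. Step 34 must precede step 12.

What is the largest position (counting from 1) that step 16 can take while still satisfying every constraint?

7

The only step forced after step 16 (directly or by a chain) is step 33.
So at least 1 step follows step 16, putting step 16 no later than position 7. That position is achievable by scheduling everything else first.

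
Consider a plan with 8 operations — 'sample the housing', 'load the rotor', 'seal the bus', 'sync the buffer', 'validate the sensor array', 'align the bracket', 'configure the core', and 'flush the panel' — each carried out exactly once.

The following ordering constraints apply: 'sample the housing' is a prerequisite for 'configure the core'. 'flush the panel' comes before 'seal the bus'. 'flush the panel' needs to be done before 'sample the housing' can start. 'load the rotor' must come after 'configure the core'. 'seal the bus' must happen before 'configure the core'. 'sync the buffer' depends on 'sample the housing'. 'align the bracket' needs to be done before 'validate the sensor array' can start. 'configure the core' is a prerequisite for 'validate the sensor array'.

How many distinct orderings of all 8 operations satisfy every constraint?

111

2 operations have no prerequisites ('align the bracket', 'flush the panel'), so any of them could come first.
Systematically extending each partial ordering one operation at a time and counting, there are 111 complete orderings.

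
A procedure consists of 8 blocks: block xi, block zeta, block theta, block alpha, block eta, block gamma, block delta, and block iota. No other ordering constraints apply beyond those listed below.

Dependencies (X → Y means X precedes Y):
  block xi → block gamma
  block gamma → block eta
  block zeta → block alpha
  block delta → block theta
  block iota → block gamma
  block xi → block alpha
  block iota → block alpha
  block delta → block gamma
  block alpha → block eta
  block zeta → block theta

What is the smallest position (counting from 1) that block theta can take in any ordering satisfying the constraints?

Working backwards through the constraints from block theta, its full set of required predecessors is block zeta, block delta — 2 of them.
So at minimum 2 blocks come before block theta, putting block theta no earlier than position 3. That position is achievable by scheduling exactly those predecessors first.

3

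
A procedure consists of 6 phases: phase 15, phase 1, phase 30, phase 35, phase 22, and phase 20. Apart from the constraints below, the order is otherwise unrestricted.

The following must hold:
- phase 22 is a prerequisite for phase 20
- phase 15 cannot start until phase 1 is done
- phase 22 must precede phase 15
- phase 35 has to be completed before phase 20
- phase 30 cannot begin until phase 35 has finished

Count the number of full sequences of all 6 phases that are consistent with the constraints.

61

3 phases have no prerequisites (phase 1, phase 35, phase 22), so any of them could come first.
Counting all ways to extend the partial order to a total order gives 61.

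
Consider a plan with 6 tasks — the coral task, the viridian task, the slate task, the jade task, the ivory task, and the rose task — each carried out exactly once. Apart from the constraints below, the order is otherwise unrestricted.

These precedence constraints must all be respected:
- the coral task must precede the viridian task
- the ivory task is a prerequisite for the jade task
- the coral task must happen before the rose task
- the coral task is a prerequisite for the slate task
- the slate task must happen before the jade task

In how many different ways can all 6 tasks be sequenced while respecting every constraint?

52

The tasks with no prerequisites are the coral task, the ivory task; any of them can be placed first.
Enumerating by repeatedly choosing an available task (one whose prerequisites are all placed) gives 52 distinct complete orderings.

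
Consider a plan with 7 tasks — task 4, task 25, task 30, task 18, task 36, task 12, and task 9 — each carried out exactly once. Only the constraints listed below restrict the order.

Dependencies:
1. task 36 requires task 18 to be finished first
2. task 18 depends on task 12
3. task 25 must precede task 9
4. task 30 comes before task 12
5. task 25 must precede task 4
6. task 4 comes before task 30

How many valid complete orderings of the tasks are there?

6

Only task 25 has no prerequisites, so it must go first.
Systematically extending each partial ordering one task at a time and counting, there are 6 complete orderings.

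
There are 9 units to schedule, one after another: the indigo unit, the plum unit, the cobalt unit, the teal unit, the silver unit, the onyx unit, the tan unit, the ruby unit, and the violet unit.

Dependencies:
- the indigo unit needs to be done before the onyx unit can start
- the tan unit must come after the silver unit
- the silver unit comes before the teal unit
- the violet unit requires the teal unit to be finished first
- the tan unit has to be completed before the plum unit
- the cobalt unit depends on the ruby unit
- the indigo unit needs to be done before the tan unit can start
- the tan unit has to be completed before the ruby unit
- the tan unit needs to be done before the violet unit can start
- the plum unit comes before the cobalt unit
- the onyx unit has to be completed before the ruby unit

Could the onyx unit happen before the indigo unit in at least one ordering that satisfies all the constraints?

There is a dependency chain the indigo unit → the onyx unit, so the onyx unit always comes after the indigo unit.
Hence the onyx unit can never be scheduled before the indigo unit.

No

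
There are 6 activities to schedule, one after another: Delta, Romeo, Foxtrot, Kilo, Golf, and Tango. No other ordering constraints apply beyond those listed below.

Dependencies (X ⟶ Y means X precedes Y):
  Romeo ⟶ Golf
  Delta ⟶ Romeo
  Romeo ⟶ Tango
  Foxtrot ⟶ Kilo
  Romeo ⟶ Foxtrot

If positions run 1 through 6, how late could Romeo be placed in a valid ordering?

Following every chain forward from Romeo, the activities that must come later are Foxtrot, Kilo, Golf, Tango — 4 of them.
So at least 4 activities follow Romeo, putting Romeo no later than position 2. That position is achievable by scheduling everything else first.

2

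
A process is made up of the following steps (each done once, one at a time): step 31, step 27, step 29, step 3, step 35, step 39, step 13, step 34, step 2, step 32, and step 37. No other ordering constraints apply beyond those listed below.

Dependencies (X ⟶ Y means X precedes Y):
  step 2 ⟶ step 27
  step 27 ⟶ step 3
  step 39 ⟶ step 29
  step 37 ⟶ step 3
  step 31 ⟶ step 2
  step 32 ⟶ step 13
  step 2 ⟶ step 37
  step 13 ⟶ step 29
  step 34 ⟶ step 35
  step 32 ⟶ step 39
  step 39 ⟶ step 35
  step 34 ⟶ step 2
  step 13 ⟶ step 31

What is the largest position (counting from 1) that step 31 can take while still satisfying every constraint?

7

The steps that are forced after step 31, directly or by a chain of constraints, are step 27, step 3, step 2, step 37. That's 4 steps.
So at least 4 steps follow step 31, putting step 31 no later than position 7. That position is achievable by scheduling everything else first.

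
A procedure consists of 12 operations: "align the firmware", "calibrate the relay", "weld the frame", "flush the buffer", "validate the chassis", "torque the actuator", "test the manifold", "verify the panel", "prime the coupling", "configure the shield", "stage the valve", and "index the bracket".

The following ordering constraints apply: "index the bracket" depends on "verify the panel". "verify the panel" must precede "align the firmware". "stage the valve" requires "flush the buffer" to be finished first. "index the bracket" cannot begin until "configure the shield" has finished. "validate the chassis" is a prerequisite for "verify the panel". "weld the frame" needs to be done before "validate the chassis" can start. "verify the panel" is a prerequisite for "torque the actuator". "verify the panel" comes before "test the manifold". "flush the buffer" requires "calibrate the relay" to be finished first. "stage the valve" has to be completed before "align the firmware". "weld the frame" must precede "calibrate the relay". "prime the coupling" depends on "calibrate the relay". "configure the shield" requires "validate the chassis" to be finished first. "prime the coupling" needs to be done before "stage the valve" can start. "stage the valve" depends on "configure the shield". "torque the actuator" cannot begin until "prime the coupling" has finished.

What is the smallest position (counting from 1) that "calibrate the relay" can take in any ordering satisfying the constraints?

Working backwards through the constraints from "calibrate the relay", its only required predecessor is "weld the frame".
So at minimum 1 operation comes before "calibrate the relay", putting "calibrate the relay" no earlier than position 2. That position is achievable by scheduling exactly that predecessor first.

2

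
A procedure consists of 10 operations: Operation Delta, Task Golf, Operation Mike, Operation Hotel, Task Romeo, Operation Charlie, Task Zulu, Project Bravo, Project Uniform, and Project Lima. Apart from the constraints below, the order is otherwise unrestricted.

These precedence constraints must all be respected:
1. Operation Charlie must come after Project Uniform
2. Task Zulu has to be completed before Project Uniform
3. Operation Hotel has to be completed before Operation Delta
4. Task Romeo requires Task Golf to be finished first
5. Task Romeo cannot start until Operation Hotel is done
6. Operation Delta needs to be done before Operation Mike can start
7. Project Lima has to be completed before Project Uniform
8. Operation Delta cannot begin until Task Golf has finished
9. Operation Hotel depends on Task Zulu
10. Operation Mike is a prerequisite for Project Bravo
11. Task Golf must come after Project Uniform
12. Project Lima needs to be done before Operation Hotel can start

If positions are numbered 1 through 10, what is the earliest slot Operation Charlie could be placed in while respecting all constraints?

4

The operations that are forced before Operation Charlie, directly or transitively, are Task Zulu, Project Uniform, Project Lima. That's 3 operations.
So at minimum 3 operations come before Operation Charlie, putting Operation Charlie no earlier than position 4. That position is achievable by scheduling exactly those predecessors first.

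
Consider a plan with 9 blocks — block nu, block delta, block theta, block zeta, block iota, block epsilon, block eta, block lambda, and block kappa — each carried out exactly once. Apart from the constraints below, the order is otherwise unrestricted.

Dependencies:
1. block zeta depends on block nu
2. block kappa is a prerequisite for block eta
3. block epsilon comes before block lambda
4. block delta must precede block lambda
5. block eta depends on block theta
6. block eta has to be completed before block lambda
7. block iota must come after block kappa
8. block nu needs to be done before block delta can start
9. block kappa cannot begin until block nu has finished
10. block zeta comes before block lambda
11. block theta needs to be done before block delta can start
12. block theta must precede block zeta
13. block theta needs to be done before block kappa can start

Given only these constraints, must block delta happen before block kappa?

Block delta and block kappa are not related by any chain of constraints.
There exist valid orderings with block kappa before block delta, so block delta is not required to come first.

No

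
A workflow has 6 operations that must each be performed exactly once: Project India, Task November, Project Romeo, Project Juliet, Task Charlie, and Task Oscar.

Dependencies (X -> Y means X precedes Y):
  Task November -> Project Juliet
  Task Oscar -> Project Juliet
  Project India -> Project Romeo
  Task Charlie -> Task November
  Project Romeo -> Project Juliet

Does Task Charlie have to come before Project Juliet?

Following the dependencies: Task Charlie → Task November → Project Juliet.
That forces Task Charlie before Project Juliet in every valid schedule.

Yes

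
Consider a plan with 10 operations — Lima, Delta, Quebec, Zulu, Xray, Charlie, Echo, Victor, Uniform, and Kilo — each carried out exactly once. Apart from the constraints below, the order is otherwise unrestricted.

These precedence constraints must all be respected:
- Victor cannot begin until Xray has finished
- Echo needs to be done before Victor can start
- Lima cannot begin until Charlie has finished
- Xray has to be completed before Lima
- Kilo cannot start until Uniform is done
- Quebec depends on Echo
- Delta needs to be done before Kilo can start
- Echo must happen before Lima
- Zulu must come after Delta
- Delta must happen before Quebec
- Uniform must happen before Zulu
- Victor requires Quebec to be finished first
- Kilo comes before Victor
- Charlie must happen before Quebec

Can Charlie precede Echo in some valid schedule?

No chain of constraints runs from Echo to Charlie, so Echo is not required to come first.
So a valid ordering placing Charlie earlier than Echo exists.

Yes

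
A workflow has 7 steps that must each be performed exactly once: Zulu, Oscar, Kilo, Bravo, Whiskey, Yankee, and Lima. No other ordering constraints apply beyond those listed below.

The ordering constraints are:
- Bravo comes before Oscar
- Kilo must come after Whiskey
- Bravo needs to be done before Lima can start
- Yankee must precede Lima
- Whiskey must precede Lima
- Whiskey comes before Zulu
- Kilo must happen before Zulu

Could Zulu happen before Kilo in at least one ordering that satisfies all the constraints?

The constraints give a chain Kilo → Zulu, which forces Kilo before Zulu.
So no valid ordering can have Zulu before Kilo.

No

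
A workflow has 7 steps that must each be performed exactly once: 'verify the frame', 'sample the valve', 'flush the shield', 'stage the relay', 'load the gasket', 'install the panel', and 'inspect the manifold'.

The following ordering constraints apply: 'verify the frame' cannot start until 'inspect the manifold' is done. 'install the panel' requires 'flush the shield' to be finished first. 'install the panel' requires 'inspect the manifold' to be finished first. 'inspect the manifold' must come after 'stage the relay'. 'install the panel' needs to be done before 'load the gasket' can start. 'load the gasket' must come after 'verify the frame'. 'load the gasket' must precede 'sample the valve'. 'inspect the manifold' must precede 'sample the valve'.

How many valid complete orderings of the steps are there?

7

2 steps have no prerequisites ('flush the shield', 'stage the relay'), so any of them could come first.
Counting all ways to extend the partial order to a total order gives 7.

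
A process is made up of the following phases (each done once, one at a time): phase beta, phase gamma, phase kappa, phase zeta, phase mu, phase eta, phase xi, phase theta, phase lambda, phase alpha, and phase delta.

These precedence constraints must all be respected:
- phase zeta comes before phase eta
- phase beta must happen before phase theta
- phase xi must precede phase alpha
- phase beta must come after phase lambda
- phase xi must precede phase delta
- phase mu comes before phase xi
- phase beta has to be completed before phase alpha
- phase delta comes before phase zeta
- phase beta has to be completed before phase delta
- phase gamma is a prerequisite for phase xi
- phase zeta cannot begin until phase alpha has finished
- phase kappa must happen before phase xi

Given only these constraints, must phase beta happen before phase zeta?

Yes

Tracing the constraints gives a chain: phase beta → phase alpha → phase zeta.
That forces phase beta before phase zeta in every valid schedule.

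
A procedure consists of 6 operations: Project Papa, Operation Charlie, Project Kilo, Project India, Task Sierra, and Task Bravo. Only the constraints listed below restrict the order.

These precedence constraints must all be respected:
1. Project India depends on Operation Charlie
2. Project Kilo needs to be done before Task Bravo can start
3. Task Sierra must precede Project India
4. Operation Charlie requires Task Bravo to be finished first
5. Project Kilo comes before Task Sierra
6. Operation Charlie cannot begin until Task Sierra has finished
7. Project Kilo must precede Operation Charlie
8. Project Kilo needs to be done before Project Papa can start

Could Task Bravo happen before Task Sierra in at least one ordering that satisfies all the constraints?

Nothing in the constraints forces Task Sierra before Task Bravo — there is no chain from Task Sierra to Task Bravo.
That means at least one valid schedule has Task Bravo before Task Sierra.

Yes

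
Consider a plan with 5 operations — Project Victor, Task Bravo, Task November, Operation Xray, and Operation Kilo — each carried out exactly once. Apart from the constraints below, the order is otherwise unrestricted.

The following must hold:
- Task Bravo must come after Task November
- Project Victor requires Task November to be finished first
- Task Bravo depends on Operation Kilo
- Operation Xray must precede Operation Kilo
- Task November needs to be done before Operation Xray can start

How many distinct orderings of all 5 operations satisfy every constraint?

Task November is the only operation with nothing required before it, so every ordering starts there.
Counting all ways to extend the partial order to a total order gives 4.

4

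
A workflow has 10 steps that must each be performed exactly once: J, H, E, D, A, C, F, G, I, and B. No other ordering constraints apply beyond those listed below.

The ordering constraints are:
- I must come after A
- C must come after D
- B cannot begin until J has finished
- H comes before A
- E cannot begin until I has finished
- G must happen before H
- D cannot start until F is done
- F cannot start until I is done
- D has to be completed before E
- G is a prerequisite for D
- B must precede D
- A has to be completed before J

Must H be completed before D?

There is a constraint chain H → A → J → B → D.
That forces H before D in every valid schedule.

Yes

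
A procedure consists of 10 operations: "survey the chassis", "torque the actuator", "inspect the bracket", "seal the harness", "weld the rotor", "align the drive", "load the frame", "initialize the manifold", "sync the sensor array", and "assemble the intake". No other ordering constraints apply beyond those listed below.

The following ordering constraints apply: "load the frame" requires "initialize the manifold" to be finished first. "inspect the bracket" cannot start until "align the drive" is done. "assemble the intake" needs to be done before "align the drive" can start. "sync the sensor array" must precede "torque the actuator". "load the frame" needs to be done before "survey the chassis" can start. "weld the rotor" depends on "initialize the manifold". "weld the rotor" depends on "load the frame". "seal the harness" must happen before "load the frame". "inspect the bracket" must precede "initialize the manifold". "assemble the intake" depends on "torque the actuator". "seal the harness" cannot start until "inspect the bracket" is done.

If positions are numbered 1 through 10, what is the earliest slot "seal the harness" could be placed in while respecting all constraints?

6

Every operation that must precede "seal the harness" has to come before it. Tracing all chains that end at "seal the harness", those operations are: "torque the actuator", "inspect the bracket", "align the drive", "sync the sensor array", "assemble the intake" — 5 in total.
So at minimum 5 operations come before "seal the harness", putting "seal the harness" no earlier than position 6. That position is achievable by scheduling exactly those predecessors first.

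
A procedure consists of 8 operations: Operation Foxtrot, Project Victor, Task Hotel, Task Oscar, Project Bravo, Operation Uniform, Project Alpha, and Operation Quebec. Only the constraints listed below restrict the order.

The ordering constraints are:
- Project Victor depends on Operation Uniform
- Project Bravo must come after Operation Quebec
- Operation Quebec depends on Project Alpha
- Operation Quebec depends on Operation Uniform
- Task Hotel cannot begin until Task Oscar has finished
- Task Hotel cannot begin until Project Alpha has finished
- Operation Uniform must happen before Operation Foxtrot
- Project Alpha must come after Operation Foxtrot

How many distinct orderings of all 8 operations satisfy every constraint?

102

2 operations have no prerequisites (Task Oscar, Operation Uniform), so any of them could come first.
Systematically extending each partial ordering one operation at a time and counting, there are 102 complete orderings.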